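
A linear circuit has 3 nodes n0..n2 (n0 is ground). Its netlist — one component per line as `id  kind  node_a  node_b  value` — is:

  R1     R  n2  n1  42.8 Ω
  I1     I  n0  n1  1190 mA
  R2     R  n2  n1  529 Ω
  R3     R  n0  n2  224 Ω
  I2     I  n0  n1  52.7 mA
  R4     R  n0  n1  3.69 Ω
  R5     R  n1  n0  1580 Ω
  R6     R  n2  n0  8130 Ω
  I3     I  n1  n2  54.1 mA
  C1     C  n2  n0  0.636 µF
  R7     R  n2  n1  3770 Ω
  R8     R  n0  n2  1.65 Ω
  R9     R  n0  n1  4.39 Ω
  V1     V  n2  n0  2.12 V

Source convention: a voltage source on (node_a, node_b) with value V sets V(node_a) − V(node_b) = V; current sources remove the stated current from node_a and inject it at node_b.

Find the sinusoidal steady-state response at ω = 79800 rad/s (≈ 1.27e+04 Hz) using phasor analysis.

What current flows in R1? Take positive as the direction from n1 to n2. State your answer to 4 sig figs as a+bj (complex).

0.005778+0.000j A

Apply KCL at each of the 2 non-ground nodes and solve the resulting linear system.
Node n1: branches {R1, I1, R2, I2, R4, R5, I3, R7, R9} → V_1 = 2.367+0.000j
Node n2: branches {R1, R2, R3, R6, I3, C1, R7, R8, V1} → V_2 = 2.120+0.000j
Source currents: i(V1)=-1.234-0.1076j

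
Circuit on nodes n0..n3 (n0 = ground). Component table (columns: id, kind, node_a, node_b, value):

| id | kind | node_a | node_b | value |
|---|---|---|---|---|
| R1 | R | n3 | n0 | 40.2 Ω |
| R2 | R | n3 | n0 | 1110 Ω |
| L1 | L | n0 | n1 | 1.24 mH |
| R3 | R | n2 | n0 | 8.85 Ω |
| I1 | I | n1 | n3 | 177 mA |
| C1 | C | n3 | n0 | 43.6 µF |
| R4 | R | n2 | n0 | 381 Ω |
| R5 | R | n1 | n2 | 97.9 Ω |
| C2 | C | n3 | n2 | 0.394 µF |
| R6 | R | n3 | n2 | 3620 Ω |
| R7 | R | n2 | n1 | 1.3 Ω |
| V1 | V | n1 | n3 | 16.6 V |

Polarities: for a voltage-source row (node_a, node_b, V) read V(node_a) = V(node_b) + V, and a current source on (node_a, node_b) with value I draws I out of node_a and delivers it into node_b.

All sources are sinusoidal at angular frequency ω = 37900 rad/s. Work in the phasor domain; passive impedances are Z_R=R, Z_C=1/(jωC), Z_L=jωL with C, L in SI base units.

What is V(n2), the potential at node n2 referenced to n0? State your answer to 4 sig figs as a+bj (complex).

14.58+0.6614j V

MNA unknowns: 3 node voltages V₁..V_3 plus 1 source current (V1)
R1: Y=0.02488+0.000j on G[3,0]
R2: Y=0.0009009+0.000j on G[3,0]
L1: Y=0.000-0.02128j on G[0,1]
R3: Y=0.1130+0.000j on G[2,0]
I1: z[1]−=0.177, z[3]+=0.177
C1: Y=0.000+1.652j on G[3,0]
R4: Y=0.002625+0.000j on G[2,0]
R5: Y=0.01021+0.000j on G[1,2]
C2: Y=0.000+0.01493j on G[3,2]
R6: Y=0.0002762+0.000j on G[3,2]
R7: Y=0.7692+0.000j on G[2,1]
V1: row V1−V3=16.6, i_V1 at 1,3
solve → V1=16.75+1.036j, V2=14.58+0.6614j, V3=0.1533+1.036j
aux → i_V1=-1.894+0.06471j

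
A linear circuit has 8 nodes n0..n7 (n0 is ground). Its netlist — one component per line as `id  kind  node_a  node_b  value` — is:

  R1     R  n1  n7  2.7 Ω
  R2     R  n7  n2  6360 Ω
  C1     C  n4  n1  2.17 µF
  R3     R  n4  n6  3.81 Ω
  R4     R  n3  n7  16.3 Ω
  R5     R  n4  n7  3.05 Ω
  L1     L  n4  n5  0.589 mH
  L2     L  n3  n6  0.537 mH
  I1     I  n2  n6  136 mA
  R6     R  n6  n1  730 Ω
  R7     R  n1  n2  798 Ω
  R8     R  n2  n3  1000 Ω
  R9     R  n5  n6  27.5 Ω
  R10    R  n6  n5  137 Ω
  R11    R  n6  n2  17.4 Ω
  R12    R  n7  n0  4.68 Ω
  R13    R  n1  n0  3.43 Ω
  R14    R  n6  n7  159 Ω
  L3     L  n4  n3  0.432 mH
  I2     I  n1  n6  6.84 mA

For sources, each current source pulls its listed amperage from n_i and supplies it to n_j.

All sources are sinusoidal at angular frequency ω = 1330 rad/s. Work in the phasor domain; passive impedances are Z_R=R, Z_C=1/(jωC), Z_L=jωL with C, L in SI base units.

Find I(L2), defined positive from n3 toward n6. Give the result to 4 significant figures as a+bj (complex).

Element admittances at ω=1330 rad/s:
  Y(R1) = 0.3704+0.000j S between n1,n7
  Y(R2) = 0.0001572+0.000j S between n7,n2
  Y(C1) = 0.000+0.002886j S between n4,n1
  Y(R3) = 0.2625+0.000j S between n4,n6
  Y(R4) = 0.06135+0.000j S between n3,n7
  Y(R5) = 0.3279+0.000j S between n4,n7
  Y(L1) = 0.000-1.277j S between n4,n5
  Y(L2) = 0.000-1.400j S between n3,n6
  I1: injects 0.136 A into n6 (from n2)
  Y(R6) = 0.001370+0.000j S between n6,n1
  Y(R7) = 0.001253+0.000j S between n1,n2
  Y(R8) = 0.001000+0.000j S between n2,n3
  Y(R9) = 0.03636+0.000j S between n5,n6
  Y(R10) = 0.007299+0.000j S between n6,n5
  Y(R11) = 0.05747+0.000j S between n6,n2
  Y(R12) = 0.2137+0.000j S between n7,n0
  Y(R13) = 0.2915+0.000j S between n1,n0
  Y(R14) = 0.006289+0.000j S between n6,n7
  Y(L3) = 0.000-1.740j S between n4,n3
  I2: injects 0.00684 A into n6 (from n1)
Assemble and solve the 7×7 MNA system:
  V(n1)=-0.008186+0.0001306j  V(n2)=-2.232+0.009647j  V(n3)=0.03795+0.002473j  V(n4)=0.03582-0.001339j  V(n5)=0.03543-0.001166j  V(n6)=0.04050+0.01001j  V(n7)=0.01117-0.0001782j

-0.01055+0.003564j A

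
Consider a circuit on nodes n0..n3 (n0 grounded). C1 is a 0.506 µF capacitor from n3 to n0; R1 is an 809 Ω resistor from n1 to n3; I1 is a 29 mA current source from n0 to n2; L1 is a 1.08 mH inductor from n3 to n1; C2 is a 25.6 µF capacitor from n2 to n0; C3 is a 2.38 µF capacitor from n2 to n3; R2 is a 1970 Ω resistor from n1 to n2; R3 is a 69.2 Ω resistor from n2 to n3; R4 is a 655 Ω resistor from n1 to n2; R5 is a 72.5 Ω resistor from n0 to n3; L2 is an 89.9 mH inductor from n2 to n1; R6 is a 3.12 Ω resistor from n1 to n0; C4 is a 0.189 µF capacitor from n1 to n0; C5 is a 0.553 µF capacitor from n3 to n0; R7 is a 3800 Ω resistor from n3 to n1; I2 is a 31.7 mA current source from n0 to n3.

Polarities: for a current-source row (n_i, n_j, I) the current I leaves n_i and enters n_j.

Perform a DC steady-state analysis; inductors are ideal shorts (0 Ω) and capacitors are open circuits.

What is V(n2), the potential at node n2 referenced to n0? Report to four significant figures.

Element admittances at DC:
  Y(C1) = 0.000 S between n3,n0
  Y(R1) = 0.001236 S between n1,n3
  I1: injects 0.029 A into n2 (from n0)
  L1: short n3↔n1 (DC inductor)
  Y(C2) = 0.000 S between n2,n0
  Y(C3) = 0.000 S between n2,n3
  Y(R2) = 0.0005076 S between n1,n2
  Y(R3) = 0.01445 S between n2,n3
  Y(R4) = 0.001527 S between n1,n2
  Y(R5) = 0.01379 S between n0,n3
  L2: short n2↔n1 (DC inductor)
  Y(R6) = 0.3205 S between n1,n0
  Y(C4) = 0.000 S between n1,n0
  Y(C5) = 0.000 S between n3,n0
  Y(R7) = 0.0002632 S between n3,n1
  I2: injects 0.0317 A into n3 (from n0)
Assemble and solve the 5×5 MNA system:
  V(n1)=0.1816  V(n2)=0.1816  V(n3)=0.1816
  i(L1)=0.02920  i(L2)=0.02900

0.1816 V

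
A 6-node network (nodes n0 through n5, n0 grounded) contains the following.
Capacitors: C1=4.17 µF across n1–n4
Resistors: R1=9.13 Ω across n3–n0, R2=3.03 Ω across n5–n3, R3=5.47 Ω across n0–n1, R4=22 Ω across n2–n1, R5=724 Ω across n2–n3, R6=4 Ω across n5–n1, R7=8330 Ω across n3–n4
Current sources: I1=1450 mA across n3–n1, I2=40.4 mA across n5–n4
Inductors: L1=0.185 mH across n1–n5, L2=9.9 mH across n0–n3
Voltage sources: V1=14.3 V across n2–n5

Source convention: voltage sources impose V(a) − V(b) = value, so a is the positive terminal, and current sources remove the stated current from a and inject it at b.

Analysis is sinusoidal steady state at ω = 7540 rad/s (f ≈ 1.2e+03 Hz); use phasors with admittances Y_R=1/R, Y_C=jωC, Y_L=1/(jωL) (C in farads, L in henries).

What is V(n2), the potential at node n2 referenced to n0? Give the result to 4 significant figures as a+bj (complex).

Apply KCL at each of the 5 non-ground nodes and solve the resulting linear system.
Node n1: branches {C1, I1, R3, R4, L1, R6} → V_1 = 1.704+0.5591j
Node n2: branches {R4, R5, V1} → V_2 = 14.98-1.571j
Node n3: branches {R1, R2, I1, R5, L2, R7} → V_3 = -2.690-1.262j
Node n4: branches {C1, R7, I2} → V_4 = 1.702-0.7091j
Node n5: branches {R2, L1, R6, I2, V1} → V_5 = 0.6838-1.571j
Source currents: i(V1)=-0.6280+0.09723j

14.98-1.571j V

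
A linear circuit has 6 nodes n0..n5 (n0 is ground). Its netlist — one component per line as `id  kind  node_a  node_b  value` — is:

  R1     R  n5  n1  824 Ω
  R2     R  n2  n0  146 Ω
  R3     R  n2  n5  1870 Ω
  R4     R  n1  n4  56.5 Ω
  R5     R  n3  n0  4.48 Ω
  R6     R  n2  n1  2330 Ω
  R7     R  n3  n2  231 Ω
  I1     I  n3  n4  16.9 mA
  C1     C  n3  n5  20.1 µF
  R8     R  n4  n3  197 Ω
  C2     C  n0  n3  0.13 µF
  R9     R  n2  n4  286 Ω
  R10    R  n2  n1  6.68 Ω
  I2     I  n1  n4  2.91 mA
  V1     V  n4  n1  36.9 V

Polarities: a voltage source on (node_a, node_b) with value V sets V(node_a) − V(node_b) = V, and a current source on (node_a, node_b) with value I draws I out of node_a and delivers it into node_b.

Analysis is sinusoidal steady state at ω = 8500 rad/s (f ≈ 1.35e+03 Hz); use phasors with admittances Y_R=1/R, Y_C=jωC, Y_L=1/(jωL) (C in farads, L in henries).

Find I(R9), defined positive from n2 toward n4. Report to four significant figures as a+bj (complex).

-0.1237-1.295e-06j A

Element admittances at ω=8500 rad/s:
  Y(R1) = 0.001214+0.000j S between n5,n1
  Y(R2) = 0.006849+0.000j S between n2,n0
  Y(R3) = 0.0005348+0.000j S between n2,n5
  Y(R4) = 0.01770+0.000j S between n1,n4
  Y(R5) = 0.2232+0.000j S between n3,n0
  Y(R6) = 0.0004292+0.000j S between n2,n1
  Y(R7) = 0.004329+0.000j S between n3,n2
  I1: injects 0.0169 A into n4 (from n3)
  Y(C1) = 0.000+0.1709j S between n3,n5
  Y(R8) = 0.005076+0.000j S between n4,n3
  Y(C2) = 0.000+0.001105j S between n0,n3
  Y(R9) = 0.003497+0.000j S between n2,n4
  Y(R10) = 0.1497+0.000j S between n2,n1
  I2: injects 0.00291 A into n4 (from n1)
  V1: constraint V(n4)−V(n1) = 36.9
Assemble and solve the 6×6 MNA system:
  V(n1)=-10.29+0.009274j  V(n2)=-8.769+0.008904j  V(n3)=0.2691-0.001605j  V(n4)=26.61+0.009274j  V(n5)=0.2681+0.1017j
  i(V1)=-0.8907-5.652e-05j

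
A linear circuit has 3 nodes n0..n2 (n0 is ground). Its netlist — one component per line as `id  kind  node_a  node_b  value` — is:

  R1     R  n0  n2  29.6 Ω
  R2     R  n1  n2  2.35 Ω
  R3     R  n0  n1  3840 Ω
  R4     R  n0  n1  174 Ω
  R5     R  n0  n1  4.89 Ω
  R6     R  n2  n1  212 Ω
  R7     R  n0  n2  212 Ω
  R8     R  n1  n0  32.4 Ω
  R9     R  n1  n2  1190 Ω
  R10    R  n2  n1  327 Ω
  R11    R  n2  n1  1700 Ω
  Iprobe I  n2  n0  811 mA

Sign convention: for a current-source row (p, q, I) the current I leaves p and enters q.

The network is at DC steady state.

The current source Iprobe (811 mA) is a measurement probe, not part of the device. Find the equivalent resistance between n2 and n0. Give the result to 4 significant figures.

R_eq = 5.163 Ω

Apply KCL at each of the 2 non-ground nodes and solve the resulting linear system.
Node n1: branches {R2, R3, R4, R5, R6, R8, R9, R10, R11} → V_1 = -2.692
Node n2: branches {R1, R2, R6, R7, R9, R10, R11, Iprobe} → V_2 = -4.187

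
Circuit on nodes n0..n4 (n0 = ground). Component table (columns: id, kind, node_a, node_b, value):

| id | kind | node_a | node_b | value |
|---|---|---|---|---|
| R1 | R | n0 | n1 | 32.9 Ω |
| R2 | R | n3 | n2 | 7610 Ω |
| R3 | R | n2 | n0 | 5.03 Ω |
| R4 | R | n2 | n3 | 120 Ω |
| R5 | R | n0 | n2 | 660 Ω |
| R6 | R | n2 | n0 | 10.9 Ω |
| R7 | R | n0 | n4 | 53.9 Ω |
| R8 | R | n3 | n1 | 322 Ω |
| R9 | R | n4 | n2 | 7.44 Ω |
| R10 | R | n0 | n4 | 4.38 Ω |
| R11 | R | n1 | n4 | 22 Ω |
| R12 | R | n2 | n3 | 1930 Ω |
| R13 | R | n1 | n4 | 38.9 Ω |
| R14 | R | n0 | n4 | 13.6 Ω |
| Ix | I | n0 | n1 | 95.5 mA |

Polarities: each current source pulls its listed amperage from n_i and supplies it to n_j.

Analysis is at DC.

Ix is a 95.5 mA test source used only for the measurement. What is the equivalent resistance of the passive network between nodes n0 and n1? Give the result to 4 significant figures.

R_eq = 10.73 Ω

Apply KCL at each of the 4 non-ground nodes and solve the resulting linear system.
Node n1: branches {R1, R8, R11, R13, Ix} → V_1 = 1.025
Node n2: branches {R2, R3, R4, R5, R6, R9, R12} → V_2 = 0.05325
Node n3: branches {R2, R4, R8, R12} → V_3 = 0.3029
Node n4: branches {R7, R9, R10, R11, R13, R14} → V_4 = 0.1523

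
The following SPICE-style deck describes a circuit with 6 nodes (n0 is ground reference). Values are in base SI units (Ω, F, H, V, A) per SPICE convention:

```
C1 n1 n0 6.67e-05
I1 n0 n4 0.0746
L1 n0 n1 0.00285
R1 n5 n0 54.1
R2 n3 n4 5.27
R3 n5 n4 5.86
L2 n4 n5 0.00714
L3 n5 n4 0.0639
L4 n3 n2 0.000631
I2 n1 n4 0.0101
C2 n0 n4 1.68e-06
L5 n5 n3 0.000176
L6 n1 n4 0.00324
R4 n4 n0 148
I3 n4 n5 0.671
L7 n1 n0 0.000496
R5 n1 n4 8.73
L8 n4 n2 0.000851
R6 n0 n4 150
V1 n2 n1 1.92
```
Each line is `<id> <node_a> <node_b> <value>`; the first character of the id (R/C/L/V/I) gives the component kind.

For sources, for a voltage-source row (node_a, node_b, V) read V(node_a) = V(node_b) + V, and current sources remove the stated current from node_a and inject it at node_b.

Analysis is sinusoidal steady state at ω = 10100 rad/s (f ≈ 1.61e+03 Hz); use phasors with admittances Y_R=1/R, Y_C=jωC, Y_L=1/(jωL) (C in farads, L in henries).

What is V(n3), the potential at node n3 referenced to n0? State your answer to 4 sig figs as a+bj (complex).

2.474-0.2183j V

Element admittances at ω=10100 rad/s:
  Y(C1) = 0.000+0.6737j S between n1,n0
  I1: injects 0.0746 A into n4 (from n0)
  Y(L1) = 0.000-0.03474j S between n0,n1
  Y(R1) = 0.01848+0.000j S between n5,n0
  Y(R2) = 0.1898+0.000j S between n3,n4
  Y(R3) = 0.1706+0.000j S between n5,n4
  Y(L2) = 0.000-0.01387j S between n4,n5
  Y(L3) = 0.000-0.001549j S between n5,n4
  Y(L4) = 0.000-0.1569j S between n3,n2
  I2: injects 0.0101 A into n4 (from n1)
  Y(C2) = 0.000+0.01697j S between n0,n4
  Y(L5) = 0.000-0.5626j S between n5,n3
  Y(L6) = 0.000-0.03056j S between n1,n4
  Y(R4) = 0.006757+0.000j S between n4,n0
  I3: injects 0.671 A into n5 (from n4)
  Y(L7) = 0.000-0.1996j S between n1,n0
  Y(R5) = 0.1145+0.000j S between n1,n4
  Y(L8) = 0.000-0.1163j S between n4,n2
  Y(R6) = 0.006667+0.000j S between n0,n4
  V1: constraint V(n2)−V(n1) = 1.92
Assemble and solve the 6×6 MNA system:
  V(n1)=-0.03328-0.02562j  V(n2)=1.887-0.02562j  V(n3)=2.474-0.2183j  V(n4)=0.7544-0.2886j  V(n5)=2.614+0.3080j
  i(V1)=-0.06083+0.03957j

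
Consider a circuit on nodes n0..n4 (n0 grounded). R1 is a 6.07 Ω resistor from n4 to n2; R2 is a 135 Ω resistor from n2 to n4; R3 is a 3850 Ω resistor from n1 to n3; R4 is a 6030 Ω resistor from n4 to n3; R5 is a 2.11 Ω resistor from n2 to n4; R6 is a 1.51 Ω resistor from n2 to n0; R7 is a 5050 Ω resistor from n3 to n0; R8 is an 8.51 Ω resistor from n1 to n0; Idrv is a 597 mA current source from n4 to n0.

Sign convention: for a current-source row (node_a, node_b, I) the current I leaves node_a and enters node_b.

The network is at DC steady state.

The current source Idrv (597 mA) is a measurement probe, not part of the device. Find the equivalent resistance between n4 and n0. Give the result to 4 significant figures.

R_eq = 3.057 Ω

Element admittances at DC:
  Y(R1) = 0.1647 S between n4,n2
  Y(R2) = 0.007407 S between n2,n4
  Y(R3) = 0.0002597 S between n1,n3
  Y(R4) = 0.0001658 S between n4,n3
  Y(R5) = 0.4739 S between n2,n4
  Y(R6) = 0.6623 S between n2,n0
  Y(R7) = 0.0001980 S between n3,n0
  Y(R8) = 0.1175 S between n1,n0
  Idrv: injects 0.597 A into n0 (from n4)
Assemble and solve the 4×4 MNA system:
  V(n1)=-0.001071  V(n2)=-0.9011  V(n3)=-0.4857  V(n4)=-1.825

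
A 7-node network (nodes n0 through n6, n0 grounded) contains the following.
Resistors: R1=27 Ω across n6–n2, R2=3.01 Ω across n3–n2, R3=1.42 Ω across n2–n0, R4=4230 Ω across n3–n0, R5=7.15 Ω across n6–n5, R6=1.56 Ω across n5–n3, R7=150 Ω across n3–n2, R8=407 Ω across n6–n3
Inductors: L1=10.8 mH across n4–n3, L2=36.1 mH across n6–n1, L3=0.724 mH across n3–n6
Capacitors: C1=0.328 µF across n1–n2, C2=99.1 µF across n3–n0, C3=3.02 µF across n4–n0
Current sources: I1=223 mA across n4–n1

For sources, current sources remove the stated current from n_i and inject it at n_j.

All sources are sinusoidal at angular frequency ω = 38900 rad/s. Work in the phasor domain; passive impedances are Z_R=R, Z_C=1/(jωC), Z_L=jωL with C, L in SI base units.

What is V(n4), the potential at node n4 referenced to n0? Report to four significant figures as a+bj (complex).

-2.540e-05+1.938j V

MNA unknowns: 6 node voltages V₁..V_6
R1: Y=0.03704+0.000j on G[6,2]
L1: Y=0.000-0.002380j on G[4,3]
R2: Y=0.3322+0.000j on G[3,2]
R3: Y=0.7042+0.000j on G[2,0]
R4: Y=0.0002364+0.000j on G[3,0]
C1: Y=0.000+0.01276j on G[1,2]
R5: Y=0.1399+0.000j on G[6,5]
R6: Y=0.6410+0.000j on G[5,3]
C2: Y=0.000+3.855j on G[3,0]
R7: Y=0.006667+0.000j on G[3,2]
L2: Y=0.000-0.0007121j on G[6,1]
R8: Y=0.002457+0.000j on G[6,3]
L3: Y=0.000-0.03551j on G[3,6]
C3: Y=0.000+0.1175j on G[4,0]
I1: z[4]−=0.223, z[1]+=0.223
solve → V1=0.2327-18.52j, V2=0.2180-0.006713j, V3=0.001228-0.01924j, V4=-2.540e-05+1.938j, V5=-0.004508-0.02024j, V6=-0.03080-0.02482j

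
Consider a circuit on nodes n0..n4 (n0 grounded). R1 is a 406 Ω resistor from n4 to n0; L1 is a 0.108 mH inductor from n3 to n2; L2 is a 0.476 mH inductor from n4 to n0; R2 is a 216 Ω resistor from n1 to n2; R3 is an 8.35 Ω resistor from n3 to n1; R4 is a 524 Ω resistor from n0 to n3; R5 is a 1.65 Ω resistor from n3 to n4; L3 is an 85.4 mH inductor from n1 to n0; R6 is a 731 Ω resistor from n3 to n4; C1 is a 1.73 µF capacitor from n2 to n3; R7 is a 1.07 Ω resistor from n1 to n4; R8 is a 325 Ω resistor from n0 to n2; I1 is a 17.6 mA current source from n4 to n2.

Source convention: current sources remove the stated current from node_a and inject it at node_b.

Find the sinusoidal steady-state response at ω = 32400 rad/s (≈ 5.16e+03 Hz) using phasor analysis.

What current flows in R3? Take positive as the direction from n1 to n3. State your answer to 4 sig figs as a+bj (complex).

Apply KCL at each of the 4 non-ground nodes and solve the resulting linear system.
Node n1: branches {R2, R3, L3, R7} → V_1 = 0.006102-0.002101j
Node n2: branches {L1, R2, C1, R8, I1} → V_2 = 0.03004+0.07265j
Node n3: branches {L1, R3, R4, R5, R6, C1} → V_3 = 0.02756-0.003082j
Node n4: branches {R1, L2, R5, R6, R7, I1} → V_4 = 0.003233-0.002347j

-0.002569+0.0001175j A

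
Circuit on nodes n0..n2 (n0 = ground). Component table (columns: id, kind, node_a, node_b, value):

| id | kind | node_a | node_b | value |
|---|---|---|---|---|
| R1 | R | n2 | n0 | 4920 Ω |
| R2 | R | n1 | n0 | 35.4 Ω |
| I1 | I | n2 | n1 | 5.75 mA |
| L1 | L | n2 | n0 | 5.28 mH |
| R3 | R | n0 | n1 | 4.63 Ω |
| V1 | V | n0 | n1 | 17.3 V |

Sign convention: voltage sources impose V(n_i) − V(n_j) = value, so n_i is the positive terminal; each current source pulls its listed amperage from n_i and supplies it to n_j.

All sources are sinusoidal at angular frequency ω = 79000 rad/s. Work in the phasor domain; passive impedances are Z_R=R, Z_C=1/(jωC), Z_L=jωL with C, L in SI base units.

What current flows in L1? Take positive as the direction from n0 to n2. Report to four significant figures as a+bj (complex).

0.005709-0.0004840j A

MNA unknowns: 2 node voltages V₁..V_2 plus 1 source current (V1)
R1: Y=0.0002033+0.000j on G[2,0]
R2: Y=0.02825+0.000j on G[1,0]
I1: z[2]−=0.00575, z[1]+=0.00575
L1: Y=0.000-0.002397j on G[2,0]
R3: Y=0.2160+0.000j on G[0,1]
V1: row V0−V1=17.3, i_V1 at 0,1
solve → V1=-17.30+0.000j, V2=-0.2019-2.381j
aux → i_V1=-4.231+0.000j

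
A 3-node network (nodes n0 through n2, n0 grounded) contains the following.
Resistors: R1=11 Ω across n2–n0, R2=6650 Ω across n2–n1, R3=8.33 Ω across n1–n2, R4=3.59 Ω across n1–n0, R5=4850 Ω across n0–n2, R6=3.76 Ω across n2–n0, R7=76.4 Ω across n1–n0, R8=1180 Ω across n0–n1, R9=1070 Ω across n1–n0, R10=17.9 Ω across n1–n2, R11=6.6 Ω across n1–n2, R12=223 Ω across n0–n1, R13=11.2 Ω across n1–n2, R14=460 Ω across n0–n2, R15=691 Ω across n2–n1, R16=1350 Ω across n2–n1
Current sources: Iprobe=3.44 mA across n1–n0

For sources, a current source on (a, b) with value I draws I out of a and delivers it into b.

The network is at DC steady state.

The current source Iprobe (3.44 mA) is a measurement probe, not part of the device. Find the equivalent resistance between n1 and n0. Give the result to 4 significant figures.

Element admittances at DC:
  Y(R1) = 0.09091 S between n2,n0
  Y(R2) = 0.0001504 S between n2,n1
  Y(R3) = 0.1200 S between n1,n2
  Y(R4) = 0.2786 S between n1,n0
  Y(R5) = 0.0002062 S between n0,n2
  Y(R6) = 0.2660 S between n2,n0
  Y(R7) = 0.01309 S between n1,n0
  Y(R8) = 0.0008475 S between n0,n1
  Y(R9) = 0.0009346 S between n1,n0
  Y(R10) = 0.05587 S between n1,n2
  Y(R11) = 0.1515 S between n1,n2
  Y(R12) = 0.004484 S between n0,n1
  Y(R13) = 0.08929 S between n1,n2
  Y(R14) = 0.002174 S between n0,n2
  Y(R15) = 0.001447 S between n2,n1
  Y(R16) = 0.0007407 S between n2,n1
  Iprobe: injects 0.00344 A into n0 (from n1)
Assemble and solve the 2×2 MNA system:
  V(n1)=-0.007001  V(n2)=-0.003770

R_eq = 2.035 Ω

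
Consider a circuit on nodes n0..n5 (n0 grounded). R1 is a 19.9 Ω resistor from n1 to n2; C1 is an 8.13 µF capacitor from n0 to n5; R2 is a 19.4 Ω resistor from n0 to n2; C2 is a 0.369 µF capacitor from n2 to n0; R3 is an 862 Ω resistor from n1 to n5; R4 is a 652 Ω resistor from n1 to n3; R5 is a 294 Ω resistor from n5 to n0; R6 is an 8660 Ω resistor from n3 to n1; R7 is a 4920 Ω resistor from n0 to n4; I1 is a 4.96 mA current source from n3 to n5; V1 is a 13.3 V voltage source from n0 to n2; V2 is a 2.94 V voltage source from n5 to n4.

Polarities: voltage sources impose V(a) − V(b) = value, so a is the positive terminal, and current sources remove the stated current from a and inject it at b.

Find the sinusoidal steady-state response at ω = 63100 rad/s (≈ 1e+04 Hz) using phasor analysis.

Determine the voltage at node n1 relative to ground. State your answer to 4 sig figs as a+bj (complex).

-13.10+0.0004238j V

Element admittances at ω=63100 rad/s:
  Y(R1) = 0.05025+0.000j S between n1,n2
  Y(C1) = 0.000+0.5130j S between n0,n5
  Y(R2) = 0.05155+0.000j S between n0,n2
  Y(C2) = 0.000+0.02328j S between n2,n0
  Y(R3) = 0.001160+0.000j S between n1,n5
  Y(R4) = 0.001534+0.000j S between n1,n3
  Y(R5) = 0.003401+0.000j S between n5,n0
  Y(R6) = 0.0001155+0.000j S between n3,n1
  Y(R7) = 0.0002033+0.000j S between n0,n4
  I1: injects 0.00496 A into n5 (from n3)
  V1: constraint V(n0)−V(n2) = 13.3
  V2: constraint V(n5)−V(n4) = 2.94
Assemble and solve the 7×7 MNA system:
  V(n1)=-13.10+0.0004238j  V(n2)=-13.30+0.000j  V(n3)=-16.10+0.0004238j  V(n4)=-2.940+0.01878j  V(n5)=-0.0001735+0.01878j
  i(V1)=-0.6958-0.3097j  i(V2)=-0.0005976+3.817e-06j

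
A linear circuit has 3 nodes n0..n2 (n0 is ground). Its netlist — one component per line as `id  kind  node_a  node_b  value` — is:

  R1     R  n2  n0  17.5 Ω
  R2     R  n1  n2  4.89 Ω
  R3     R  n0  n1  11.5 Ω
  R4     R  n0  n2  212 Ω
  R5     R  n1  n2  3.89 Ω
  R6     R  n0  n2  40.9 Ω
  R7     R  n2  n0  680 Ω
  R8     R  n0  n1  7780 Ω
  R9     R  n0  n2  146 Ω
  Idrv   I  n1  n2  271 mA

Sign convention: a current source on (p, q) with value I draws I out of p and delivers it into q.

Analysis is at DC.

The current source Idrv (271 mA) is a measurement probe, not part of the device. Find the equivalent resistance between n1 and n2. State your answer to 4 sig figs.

R_eq = 1.973 Ω

Apply KCL at each of the 2 non-ground nodes and solve the resulting linear system.
Node n1: branches {R2, R3, R5, R8, Idrv} → V_1 = -0.2784
Node n2: branches {R1, R2, R4, R5, R6, R7, R9, Idrv} → V_2 = 0.2562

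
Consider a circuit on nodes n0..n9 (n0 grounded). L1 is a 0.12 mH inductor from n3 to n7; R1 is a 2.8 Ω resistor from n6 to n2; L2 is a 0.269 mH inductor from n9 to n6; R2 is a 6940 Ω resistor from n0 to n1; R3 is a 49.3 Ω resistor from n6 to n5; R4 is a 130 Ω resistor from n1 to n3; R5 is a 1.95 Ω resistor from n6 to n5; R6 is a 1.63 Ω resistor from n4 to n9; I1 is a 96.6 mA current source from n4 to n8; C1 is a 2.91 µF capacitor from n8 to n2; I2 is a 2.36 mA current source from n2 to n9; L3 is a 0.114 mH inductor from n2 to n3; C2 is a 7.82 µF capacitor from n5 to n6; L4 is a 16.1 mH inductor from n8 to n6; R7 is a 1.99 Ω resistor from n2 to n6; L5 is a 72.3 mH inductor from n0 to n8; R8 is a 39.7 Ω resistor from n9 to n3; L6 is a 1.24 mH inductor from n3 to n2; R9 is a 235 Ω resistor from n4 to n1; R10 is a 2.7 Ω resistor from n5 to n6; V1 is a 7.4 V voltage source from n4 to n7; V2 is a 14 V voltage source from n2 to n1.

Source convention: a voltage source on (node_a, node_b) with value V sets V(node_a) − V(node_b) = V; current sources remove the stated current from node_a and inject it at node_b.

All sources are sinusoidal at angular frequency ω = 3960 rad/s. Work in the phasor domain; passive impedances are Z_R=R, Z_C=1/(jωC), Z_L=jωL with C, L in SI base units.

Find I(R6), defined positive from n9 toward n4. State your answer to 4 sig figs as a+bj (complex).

Apply KCL at each of the 9 non-ground nodes and solve the resulting linear system.
Node n1: branches {R2, R4, R9, V2} → V_1 = -23.60-15.69j
Node n2: branches {R1, C1, I2, L3, R7, L6, V2} → V_2 = -9.599-15.69j
Node n3: branches {L1, R4, L3, R8, L6} → V_3 = -10.10-16.48j
Node n4: branches {R6, I1, R9, V1} → V_4 = -3.265-17.39j
Node n5: branches {R3, R5, C2, R10} → V_5 = -7.368-17.21j
Node n6: branches {R1, L2, R3, R5, C2, L4, R7, R10} → V_6 = -7.368-17.21j
Node n7: branches {L1, V1} → V_7 = -10.66-17.39j
Node n8: branches {I1, C1, L4, L5} → V_8 = -0.6472+0.9736j
Node n9: branches {L2, R6, I2, R8} → V_9 = -6.087-15.47j
Source currents: i(V1)=-1.914+1.185j, i(V2)=-0.1938+0.01108j

-1.731+1.178j A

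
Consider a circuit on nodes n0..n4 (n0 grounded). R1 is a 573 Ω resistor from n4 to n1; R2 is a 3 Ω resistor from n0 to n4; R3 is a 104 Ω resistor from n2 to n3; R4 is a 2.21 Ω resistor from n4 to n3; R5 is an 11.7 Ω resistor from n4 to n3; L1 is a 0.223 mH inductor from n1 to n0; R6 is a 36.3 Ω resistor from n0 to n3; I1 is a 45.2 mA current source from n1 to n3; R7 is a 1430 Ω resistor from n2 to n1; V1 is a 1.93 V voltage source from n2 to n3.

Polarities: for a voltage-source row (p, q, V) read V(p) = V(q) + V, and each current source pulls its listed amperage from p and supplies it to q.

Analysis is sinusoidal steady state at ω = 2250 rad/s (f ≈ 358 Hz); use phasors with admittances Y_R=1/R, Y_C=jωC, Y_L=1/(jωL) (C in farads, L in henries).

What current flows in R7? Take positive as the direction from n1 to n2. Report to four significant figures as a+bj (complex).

MNA unknowns: 4 node voltages V₁..V_4 plus 1 source current (V1)
R1: Y=0.001745+0.000j on G[4,1]
R2: Y=0.3333+0.000j on G[0,4]
R3: Y=0.009615+0.000j on G[2,3]
R4: Y=0.4525+0.000j on G[4,3]
R5: Y=0.08547+0.000j on G[4,3]
L1: Y=0.000-1.993j on G[1,0]
R6: Y=0.02755+0.000j on G[0,3]
I1: z[1]−=0.0452, z[3]+=0.0452
R7: Y=0.0006993+0.000j on G[2,1]
V1: row V2−V3=1.93, i_V1 at 2,3
solve → V1=-2.660e-05-0.02184j, V2=2.117-0.0001651j, V3=0.1868-0.0001651j, V4=0.1151-0.0001454j
aux → i_V1=-0.02004-1.515e-05j

-0.001480-1.515e-05j A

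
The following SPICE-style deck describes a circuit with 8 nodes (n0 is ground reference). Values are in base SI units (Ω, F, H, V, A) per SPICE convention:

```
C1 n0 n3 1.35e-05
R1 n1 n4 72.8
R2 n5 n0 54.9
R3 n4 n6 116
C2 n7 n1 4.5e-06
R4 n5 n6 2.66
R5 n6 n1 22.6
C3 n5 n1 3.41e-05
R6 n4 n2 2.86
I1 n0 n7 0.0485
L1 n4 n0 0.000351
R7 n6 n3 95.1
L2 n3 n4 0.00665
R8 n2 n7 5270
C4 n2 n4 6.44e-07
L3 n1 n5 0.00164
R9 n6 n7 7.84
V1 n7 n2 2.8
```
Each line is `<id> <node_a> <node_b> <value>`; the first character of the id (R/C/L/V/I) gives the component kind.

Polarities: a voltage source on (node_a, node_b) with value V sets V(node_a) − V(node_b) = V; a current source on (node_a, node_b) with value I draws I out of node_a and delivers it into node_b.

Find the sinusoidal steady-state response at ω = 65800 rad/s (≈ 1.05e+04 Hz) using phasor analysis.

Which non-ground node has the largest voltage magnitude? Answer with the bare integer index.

Apply KCL at each of the 7 non-ground nodes and solve the resulting linear system.
Node n1: branches {R1, C2, R5, C3, L3} → V_1 = 2.404-0.09024j
Node n2: branches {R6, R8, C4, V1} → V_2 = -0.2641-0.4207j
Node n3: branches {C1, R7, L2} → V_3 = -0.001330-0.02669j
Node n4: branches {R1, R3, R6, L1, L2, C4} → V_4 = -0.05369-0.4327j
Node n5: branches {R2, R4, C3, L3} → V_5 = 2.389-0.06278j
Node n6: branches {R3, R4, R5, R7, R9} → V_6 = 2.342-0.1504j
Node n7: branches {C2, I1, R8, R9, V1} → V_7 = 2.536-0.4207j
Source currents: i(V1)=-0.07460-0.004694j

7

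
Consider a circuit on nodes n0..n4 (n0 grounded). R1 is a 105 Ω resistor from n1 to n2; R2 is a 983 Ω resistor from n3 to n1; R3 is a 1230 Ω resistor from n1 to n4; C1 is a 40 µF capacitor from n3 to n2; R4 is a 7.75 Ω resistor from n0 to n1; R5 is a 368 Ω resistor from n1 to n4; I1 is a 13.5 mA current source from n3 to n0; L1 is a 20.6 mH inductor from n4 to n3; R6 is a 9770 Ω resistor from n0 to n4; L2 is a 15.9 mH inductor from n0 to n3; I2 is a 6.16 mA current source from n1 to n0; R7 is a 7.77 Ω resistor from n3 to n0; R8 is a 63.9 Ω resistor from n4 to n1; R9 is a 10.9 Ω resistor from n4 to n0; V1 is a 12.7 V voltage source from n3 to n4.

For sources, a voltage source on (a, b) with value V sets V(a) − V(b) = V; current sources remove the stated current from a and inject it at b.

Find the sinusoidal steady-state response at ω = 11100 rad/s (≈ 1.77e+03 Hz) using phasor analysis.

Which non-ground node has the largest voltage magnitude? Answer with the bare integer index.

4

MNA unknowns: 4 node voltages V₁..V_4 plus 1 source current (V1)
R1: Y=0.009524+0.000j on G[1,2]
R2: Y=0.001017+0.000j on G[3,1]
R3: Y=0.0008130+0.000j on G[1,4]
C1: Y=0.000+0.4440j on G[3,2]
R4: Y=0.1290+0.000j on G[0,1]
R5: Y=0.002717+0.000j on G[1,4]
I1: z[3]−=0.0135, z[0]+=0.0135
L1: Y=0.000-0.004373j on G[4,3]
R6: Y=0.0001024+0.000j on G[0,4]
L2: Y=0.000-0.005666j on G[0,3]
I2: z[1]−=0.00616, z[0]+=0.00616
R7: Y=0.1287+0.000j on G[3,0]
R8: Y=0.01565+0.000j on G[4,1]
R9: Y=0.09174+0.000j on G[4,0]
V1: row V3−V4=12.7, i_V1 at 3,4
solve → V1=-0.5413+0.03092j, V2=5.508+0.2533j, V3=5.513+0.1236j, V4=-7.187+0.1236j
aux → i_V1=-0.7875+0.06867j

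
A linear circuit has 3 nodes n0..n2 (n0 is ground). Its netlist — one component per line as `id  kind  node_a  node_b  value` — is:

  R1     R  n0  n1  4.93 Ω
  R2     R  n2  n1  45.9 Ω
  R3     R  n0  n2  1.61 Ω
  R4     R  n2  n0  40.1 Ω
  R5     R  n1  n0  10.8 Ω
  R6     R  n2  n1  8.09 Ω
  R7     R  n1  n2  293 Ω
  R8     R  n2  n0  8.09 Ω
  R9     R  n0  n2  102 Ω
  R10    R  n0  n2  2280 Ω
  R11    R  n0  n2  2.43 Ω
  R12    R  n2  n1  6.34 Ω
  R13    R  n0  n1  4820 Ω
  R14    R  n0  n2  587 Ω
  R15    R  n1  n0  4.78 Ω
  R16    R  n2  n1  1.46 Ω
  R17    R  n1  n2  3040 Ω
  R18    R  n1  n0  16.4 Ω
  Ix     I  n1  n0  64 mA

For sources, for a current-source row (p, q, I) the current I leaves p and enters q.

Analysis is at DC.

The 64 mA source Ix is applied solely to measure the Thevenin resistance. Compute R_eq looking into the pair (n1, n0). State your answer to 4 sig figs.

R_eq = 0.9030 Ω

Element admittances at DC:
  Y(R1) = 0.2028 S between n0,n1
  Y(R2) = 0.02179 S between n2,n1
  Y(R3) = 0.6211 S between n0,n2
  Y(R4) = 0.02494 S between n2,n0
  Y(R5) = 0.09259 S between n1,n0
  Y(R6) = 0.1236 S between n2,n1
  Y(R7) = 0.003413 S between n1,n2
  Y(R8) = 0.1236 S between n2,n0
  Y(R9) = 0.009804 S between n0,n2
  Y(R10) = 0.0004386 S between n0,n2
  Y(R11) = 0.4115 S between n0,n2
  Y(R12) = 0.1577 S between n2,n1
  Y(R13) = 0.0002075 S between n0,n1
  Y(R14) = 0.001704 S between n0,n2
  Y(R15) = 0.2092 S between n1,n0
  Y(R16) = 0.6849 S between n2,n1
  Y(R17) = 0.0003289 S between n1,n2
  Y(R18) = 0.06098 S between n1,n0
  Ix: injects 0.064 A into n0 (from n1)
Assemble and solve the 2×2 MNA system:
  V(n1)=-0.05779  V(n2)=-0.02623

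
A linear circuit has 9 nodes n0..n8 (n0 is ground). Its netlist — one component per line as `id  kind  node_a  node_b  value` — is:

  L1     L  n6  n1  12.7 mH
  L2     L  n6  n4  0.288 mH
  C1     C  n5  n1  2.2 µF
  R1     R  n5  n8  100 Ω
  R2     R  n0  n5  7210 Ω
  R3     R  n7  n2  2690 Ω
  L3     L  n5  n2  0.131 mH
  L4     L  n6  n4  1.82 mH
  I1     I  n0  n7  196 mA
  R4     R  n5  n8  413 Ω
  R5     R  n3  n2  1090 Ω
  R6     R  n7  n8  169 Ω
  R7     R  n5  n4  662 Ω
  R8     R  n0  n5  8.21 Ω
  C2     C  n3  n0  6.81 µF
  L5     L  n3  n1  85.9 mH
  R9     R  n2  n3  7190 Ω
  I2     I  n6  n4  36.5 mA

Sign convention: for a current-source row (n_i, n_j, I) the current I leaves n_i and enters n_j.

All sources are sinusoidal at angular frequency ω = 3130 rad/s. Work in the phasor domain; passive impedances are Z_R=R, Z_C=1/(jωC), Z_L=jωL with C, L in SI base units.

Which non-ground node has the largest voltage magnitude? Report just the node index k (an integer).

7

Element admittances at ω=3130 rad/s:
  Y(L1) = 0.000-0.02516j S between n6,n1
  Y(L2) = 0.000-1.109j S between n6,n4
  Y(C1) = 0.000+0.006886j S between n5,n1
  Y(R1) = 0.01000+0.000j S between n5,n8
  Y(R2) = 0.0001387+0.000j S between n0,n5
  Y(R3) = 0.0003717+0.000j S between n7,n2
  Y(L3) = 0.000-2.439j S between n5,n2
  Y(L4) = 0.000-0.1755j S between n6,n4
  I1: injects 0.196 A into n7 (from n0)
  Y(R4) = 0.002421+0.000j S between n5,n8
  Y(R5) = 0.0009174+0.000j S between n3,n2
  Y(R6) = 0.005917+0.000j S between n7,n8
  Y(R7) = 0.001511+0.000j S between n5,n4
  Y(R8) = 0.1218+0.000j S between n0,n5
  Y(C2) = 0.000+0.02132j S between n3,n0
  Y(L5) = 0.000-0.003719j S between n3,n1
  Y(R9) = 0.0001391+0.000j S between n2,n3
  I2: injects 0.0365 A into n4 (from n6)
Assemble and solve the 8×8 MNA system:
  V(n1)=3.347+1.764j  V(n2)=1.519+0.1230j  V(n3)=-0.6698-0.5044j  V(n4)=3.442+1.675j  V(n5)=1.519+0.1171j  V(n6)=3.440+1.649j  V(n7)=46.27+0.1176j  V(n8)=15.96+0.1172j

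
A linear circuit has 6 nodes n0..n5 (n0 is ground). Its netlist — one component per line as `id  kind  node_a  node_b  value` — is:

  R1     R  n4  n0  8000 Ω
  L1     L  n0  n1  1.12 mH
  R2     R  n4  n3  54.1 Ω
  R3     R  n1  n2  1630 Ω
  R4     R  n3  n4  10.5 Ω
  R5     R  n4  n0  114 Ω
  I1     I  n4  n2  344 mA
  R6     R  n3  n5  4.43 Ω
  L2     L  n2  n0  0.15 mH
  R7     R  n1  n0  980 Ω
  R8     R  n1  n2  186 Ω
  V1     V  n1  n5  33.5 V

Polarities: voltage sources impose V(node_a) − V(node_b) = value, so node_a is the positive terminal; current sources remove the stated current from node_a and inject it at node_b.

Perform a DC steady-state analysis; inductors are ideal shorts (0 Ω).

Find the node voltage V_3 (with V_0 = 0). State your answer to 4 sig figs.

MNA unknowns: 5 node voltages V₁..V_5 plus 3 source currents (L1, L2, V1)
R1: Y=0.0001250 on G[4,0]
L1: row V0−V1=0, i_L1 at 0,1
R2: Y=0.01848 on G[4,3]
R3: Y=0.0006135 on G[1,2]
R4: Y=0.09524 on G[3,4]
R5: Y=0.008772 on G[4,0]
I1: z[4]−=0.344, z[2]+=0.344
R6: Y=0.2257 on G[3,5]
L2: row V2−V0=0, i_L2 at 2,0
R7: Y=0.001020 on G[1,0]
R8: Y=0.005376 on G[1,2]
V1: row V1−V5=33.5, i_V1 at 1,5
solve → V1=0.000, V2=0.000, V3=-33.68, V4=-34.04, V5=-33.50
aux → i_L1=0.04112, i_L2=0.3440, i_V1=0.04112

-33.68 V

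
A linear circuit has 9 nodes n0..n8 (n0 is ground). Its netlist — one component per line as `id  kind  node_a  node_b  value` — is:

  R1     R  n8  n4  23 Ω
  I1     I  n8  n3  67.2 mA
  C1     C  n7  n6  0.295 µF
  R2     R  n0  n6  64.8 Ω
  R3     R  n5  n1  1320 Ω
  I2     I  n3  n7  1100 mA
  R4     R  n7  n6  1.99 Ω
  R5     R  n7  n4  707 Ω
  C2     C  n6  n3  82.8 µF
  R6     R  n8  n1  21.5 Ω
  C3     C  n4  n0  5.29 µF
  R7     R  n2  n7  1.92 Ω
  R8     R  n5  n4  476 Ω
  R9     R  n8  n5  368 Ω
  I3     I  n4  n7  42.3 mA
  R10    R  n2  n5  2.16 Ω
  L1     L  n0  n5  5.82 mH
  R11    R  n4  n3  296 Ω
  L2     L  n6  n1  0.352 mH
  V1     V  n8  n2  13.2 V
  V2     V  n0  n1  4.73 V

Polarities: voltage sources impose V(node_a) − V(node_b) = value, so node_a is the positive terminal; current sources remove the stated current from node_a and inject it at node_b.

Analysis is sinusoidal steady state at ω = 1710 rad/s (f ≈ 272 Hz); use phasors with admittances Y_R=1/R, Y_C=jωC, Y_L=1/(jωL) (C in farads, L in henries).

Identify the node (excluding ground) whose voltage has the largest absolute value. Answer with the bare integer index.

8

Apply KCL at each of the 8 non-ground nodes and solve the resulting linear system.
Node n1: branches {R3, R6, L2, V2} → V_1 = -4.730+0.000j
Node n2: branches {R7, R10, V1} → V_2 = -4.443-1.511j
Node n3: branches {I1, I2, C2, R11} → V_3 = -4.724+6.838j
Node n4: branches {R1, R5, C3, R8, I3, R11} → V_4 = 5.788-2.007j
Node n5: branches {R3, R8, R9, R10, L1} → V_5 = -3.821-2.331j
Node n6: branches {C1, R2, R4, C2, L2} → V_6 = -4.513-0.2061j
Node n7: branches {C1, I2, R4, R5, R7, I3} → V_7 = -3.349-0.8726j
Node n8: branches {R1, I1, R6, R9, V1} → V_8 = 8.757-1.511j
Source currents: i(V1)=-0.8578+0.04652j, i(V2)=-0.2857+0.4331j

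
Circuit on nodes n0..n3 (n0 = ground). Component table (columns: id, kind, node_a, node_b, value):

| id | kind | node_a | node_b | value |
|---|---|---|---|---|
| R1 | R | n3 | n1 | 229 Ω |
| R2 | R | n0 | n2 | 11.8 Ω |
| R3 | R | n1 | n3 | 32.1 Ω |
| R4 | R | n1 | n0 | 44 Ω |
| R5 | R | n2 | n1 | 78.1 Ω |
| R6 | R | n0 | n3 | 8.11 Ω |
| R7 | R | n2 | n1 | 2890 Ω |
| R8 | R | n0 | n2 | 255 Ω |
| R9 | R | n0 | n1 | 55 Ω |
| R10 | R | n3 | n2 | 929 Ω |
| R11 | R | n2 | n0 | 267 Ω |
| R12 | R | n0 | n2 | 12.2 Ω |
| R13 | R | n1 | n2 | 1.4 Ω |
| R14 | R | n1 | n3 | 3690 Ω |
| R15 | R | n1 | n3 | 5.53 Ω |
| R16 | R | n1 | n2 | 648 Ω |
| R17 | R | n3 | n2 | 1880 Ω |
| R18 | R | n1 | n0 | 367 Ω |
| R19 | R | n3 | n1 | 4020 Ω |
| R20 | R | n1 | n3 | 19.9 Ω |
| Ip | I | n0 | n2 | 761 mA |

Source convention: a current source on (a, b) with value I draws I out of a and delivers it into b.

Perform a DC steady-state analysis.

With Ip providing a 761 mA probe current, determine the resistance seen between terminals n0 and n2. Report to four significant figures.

R_eq = 3.527 Ω

Apply KCL at each of the 3 non-ground nodes and solve the resulting linear system.
Node n1: branches {R1, R3, R4, R5, R7, R9, R13, R14, R15, R16, R18, R19, R20} → V_1 = 2.285
Node n2: branches {R2, R5, R7, R8, R10, R11, R12, R13, R16, R17, Ip} → V_2 = 2.684
Node n3: branches {R1, R3, R6, R10, R14, R15, R17, R19, R20} → V_3 = 1.568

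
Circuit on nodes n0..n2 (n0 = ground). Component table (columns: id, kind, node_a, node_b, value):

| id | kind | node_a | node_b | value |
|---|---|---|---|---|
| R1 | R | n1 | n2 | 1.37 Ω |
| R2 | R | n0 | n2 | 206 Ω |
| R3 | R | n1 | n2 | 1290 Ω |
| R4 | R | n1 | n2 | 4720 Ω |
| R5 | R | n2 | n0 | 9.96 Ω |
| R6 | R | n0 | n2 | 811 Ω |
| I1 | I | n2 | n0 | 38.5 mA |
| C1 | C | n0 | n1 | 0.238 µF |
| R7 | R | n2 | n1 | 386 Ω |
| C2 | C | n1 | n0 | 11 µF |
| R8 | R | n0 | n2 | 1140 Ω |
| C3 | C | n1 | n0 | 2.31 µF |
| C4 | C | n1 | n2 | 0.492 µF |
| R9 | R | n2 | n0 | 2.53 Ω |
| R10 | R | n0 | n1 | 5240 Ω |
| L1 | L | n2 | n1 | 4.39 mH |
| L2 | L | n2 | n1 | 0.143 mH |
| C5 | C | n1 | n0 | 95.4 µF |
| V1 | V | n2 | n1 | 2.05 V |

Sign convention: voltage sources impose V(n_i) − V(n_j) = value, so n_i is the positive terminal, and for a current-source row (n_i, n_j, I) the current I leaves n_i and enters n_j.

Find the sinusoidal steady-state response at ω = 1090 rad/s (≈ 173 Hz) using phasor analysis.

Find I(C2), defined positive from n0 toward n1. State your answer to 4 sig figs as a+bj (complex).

0.005702+0.02414j A

Apply KCL at each of the 2 non-ground nodes and solve the resulting linear system.
Node n1: branches {R1, R3, R4, C1, R7, C2, C3, C4, R10, L1, L2, C5, V1} → V_1 = -2.013+0.4755j
Node n2: branches {R1, R2, R3, R4, R5, R6, I1, R7, R8, C4, R9, L1, L2, V1} → V_2 = 0.03652+0.4755j
Source currents: i(V1)=-1.561+13.34j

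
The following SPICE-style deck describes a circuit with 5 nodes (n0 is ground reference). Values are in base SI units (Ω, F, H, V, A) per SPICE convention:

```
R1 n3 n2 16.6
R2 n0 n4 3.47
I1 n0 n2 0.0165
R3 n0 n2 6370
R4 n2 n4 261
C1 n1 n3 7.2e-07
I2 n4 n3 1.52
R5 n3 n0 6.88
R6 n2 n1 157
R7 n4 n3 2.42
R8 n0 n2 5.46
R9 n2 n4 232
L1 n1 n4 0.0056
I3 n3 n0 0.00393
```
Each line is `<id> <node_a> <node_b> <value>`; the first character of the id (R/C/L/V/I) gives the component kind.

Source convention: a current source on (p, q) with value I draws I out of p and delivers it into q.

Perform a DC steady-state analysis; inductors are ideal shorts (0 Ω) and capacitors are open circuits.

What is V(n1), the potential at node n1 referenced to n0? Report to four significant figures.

-1.103 V

Element admittances at DC:
  Y(R1) = 0.06024 S between n3,n2
  Y(R2) = 0.2882 S between n0,n4
  I1: injects 0.0165 A into n2 (from n0)
  Y(R3) = 0.0001570 S between n0,n2
  Y(R4) = 0.003831 S between n2,n4
  Y(C1) = 0.000 S between n1,n3
  I2: injects 1.52 A into n3 (from n4)
  Y(R5) = 0.1453 S between n3,n0
  Y(R6) = 0.006369 S between n2,n1
  Y(R7) = 0.4132 S between n4,n3
  Y(R8) = 0.1832 S between n0,n2
  Y(R9) = 0.004310 S between n2,n4
  L1: short n1↔n4 (DC inductor)
  I3: injects 0.00393 A into n0 (from n3)
Assemble and solve the 5×5 MNA system:
  V(n1)=-1.103  V(n2)=0.4113  V(n3)=1.754  V(n4)=-1.103
  i(L1)=0.009643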